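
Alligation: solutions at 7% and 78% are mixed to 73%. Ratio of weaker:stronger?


Let x parts of 7% mix with y parts of 78%.
7x + 78y = 73(x + y)
7x + 78y = 73x + 73y
x(7 - 73) = y(73 - 78)
x/y = (78 - 73)/(73 - 7) = 5/66
Simplify: 5:66
= 5:66

5:66


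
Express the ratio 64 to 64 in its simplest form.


GCD(64, 64) = 64
64/64 : 64/64
= 1:1

1:1


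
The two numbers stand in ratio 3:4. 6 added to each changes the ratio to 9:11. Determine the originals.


Let A = 3k, B = 4k.
(3k + 6) / (4k + 6) = 9/11
Cross-multiply: 11(3k + 6) = 9(4k + 6)
33k + 66 = 36k + 54
33k - 36k = 54 - 66
-3k = -12
k = -12/-3 = 4
A = 3×4 = 12, B = 4×4 = 16
= A = 12, B = 16

A = 12, B = 16


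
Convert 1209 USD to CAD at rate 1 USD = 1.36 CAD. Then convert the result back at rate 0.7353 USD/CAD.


Amount × rate = 1209 × 1.36 = 1644.24 CAD
Round-trip: 1644.24 × 0.7353 = 1209.01 USD
= 1644.24 CAD, then 1209.01 USD

1644.24 CAD, then 1209.01 USD


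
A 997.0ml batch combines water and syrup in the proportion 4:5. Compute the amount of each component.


Total parts = 4 + 5 = 9
water: 997.0 × 4/9 = 443.1ml
syrup: 997.0 × 5/9 = 553.9ml
= 443.1ml and 553.9ml

443.1ml and 553.9ml


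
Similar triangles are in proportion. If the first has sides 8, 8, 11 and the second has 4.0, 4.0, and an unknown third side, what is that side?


Scale factor = 4.0/8 = 0.5
Missing side = 11 × 0.5
= 5.5

5.5


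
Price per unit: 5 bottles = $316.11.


Unit rate = total / quantity
= 316.11 / 5
= $63.22 per unit

$63.22 per unit


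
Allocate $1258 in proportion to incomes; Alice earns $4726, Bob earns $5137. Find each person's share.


Total income = 4726 + 5137 = $9863
Alice: $1258 × 4726/9863 = $602.79
Bob: $1258 × 5137/9863 = $655.21
= Alice: $602.79, Bob: $655.21

Alice: $602.79, Bob: $655.21


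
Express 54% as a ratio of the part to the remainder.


54% means 54 parts out of 100; remainder = 46
Part : remainder = 54:46
GCD = 2
= 27:23

27:23


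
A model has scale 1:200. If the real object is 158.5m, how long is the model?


Model size = real / scale
= 158.5 / 200
= 0.7925 m

0.7925 m


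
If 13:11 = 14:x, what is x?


Cross multiply: 13 × x = 11 × 14
13x = 154
x = 154 / 13
= 11.85

11.85


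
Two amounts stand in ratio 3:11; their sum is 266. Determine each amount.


Let A = 3k, B = 11k.
3k + 11k = 266
14k = 266 → k = 266/14 = 19
A = 3×19 = 57, B = 11×19 = 209
= A = 57, B = 209

A = 57, B = 209


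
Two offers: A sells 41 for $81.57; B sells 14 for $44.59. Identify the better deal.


Deal A: $81.57/41 = $1.9895/unit
Deal B: $44.59/14 = $3.1850/unit
A is cheaper per unit
= Deal A

Deal A


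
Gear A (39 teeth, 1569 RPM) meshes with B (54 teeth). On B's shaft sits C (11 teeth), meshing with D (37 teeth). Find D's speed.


Stage 1: RPM_B = RPM_A × t_A/t_B = 1569 × 39/54 = 61191/54 ≈ 1133.17
B and C share a shaft → RPM_C = RPM_B
Stage 2: RPM_D = RPM_C × t_C/t_D = RPM_A × (t_A×t_C)/(t_B×t_D)
Overall ratio = (39×11)/(54×37) = 429/1998
RPM_D = 1569 × 429/1998 = 673101/1998
≈ 336.89 RPM

336.89 RPM


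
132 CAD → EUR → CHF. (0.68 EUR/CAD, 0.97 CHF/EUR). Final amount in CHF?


Step 1: 132 CAD × 0.68 = 89.76 EUR
Step 2: 89.76 EUR × 0.97 = 87.07 CHF
Implied rate CAD→CHF = 0.68 × 0.97 = 0.6596
= 87.07 CHF

87.07 CHF


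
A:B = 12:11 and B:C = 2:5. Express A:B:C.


Match B: multiply A:B by 2 → 24:22
Multiply B:C by 11 → 22:55
Combined: 24:22:55
GCD = 1
= 24:22:55

24:22:55


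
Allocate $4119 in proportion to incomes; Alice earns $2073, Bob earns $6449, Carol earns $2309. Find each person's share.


Total income = 2073 + 6449 + 2309 = $10831
Alice: $4119 × 2073/10831 = $788.36
Bob: $4119 × 6449/10831 = $2452.54
Carol: $4119 × 2309/10831 = $878.11
= Alice: $788.36, Bob: $2452.54, Carol: $878.11

Alice: $788.36, Bob: $2452.54, Carol: $878.11


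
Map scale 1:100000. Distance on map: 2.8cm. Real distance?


Real distance = map distance × scale
= 2.8cm × 100000
= 280000 cm = 2800.0 m
= 2.800 km

2.800 km


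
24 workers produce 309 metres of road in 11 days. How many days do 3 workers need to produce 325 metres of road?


Days ∝ work / workers, so d₂ = d₁ × (m₁/m₂) × (w₂/w₁)
Workers factor (inverse): 24/3 = 8.0000
Work factor (direct): 325/309 ≈ 1.0518
d₂ = 11 × 24/3 × 325/309 = (11 × 24 × 325) / (3 × 309) = 85800/927
≈ 92.56 days

92.56 days


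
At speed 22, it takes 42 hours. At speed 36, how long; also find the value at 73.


Inverse proportion: x × y = constant
k = 22 × 42 = 924
At x=36: k/36 = 25.67
At x=73: k/73 = 12.66
= 25.67 and 12.66

25.67 and 12.66


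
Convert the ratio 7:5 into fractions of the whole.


Total parts = 7 + 5 = 12
First part: 7/12 = 7/12
Second part: 5/12 = 5/12
= 7/12 and 5/12

7/12 and 5/12


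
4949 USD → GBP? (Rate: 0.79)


Amount × rate = 4949 × 0.79
= 3909.71 GBP

3909.71 GBP


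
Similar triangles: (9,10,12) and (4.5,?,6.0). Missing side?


Scale factor = 4.5/9 = 0.5
Missing side = 10 × 0.5
= 5.0

5.0


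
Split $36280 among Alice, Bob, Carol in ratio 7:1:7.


Total parts = 7 + 1 + 7 = 15
Alice: 36280 × 7/15 = 16930.67
Bob: 36280 × 1/15 = 2418.67
Carol: 36280 × 7/15 = 16930.67
= Alice: $16930.67, Bob: $2418.67, Carol: $16930.67

Alice: $16930.67, Bob: $2418.67, Carol: $16930.67


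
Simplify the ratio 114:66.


GCD(114, 66) = 6
114/6 : 66/6
= 19:11

19:11


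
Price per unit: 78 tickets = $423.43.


Unit rate = total / quantity
= 423.43 / 78
= $5.43 per unit

$5.43 per unit


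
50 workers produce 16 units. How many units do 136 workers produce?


Direct proportion: y/x = constant
k = 16/50 = 0.3200
y₂ = k × 136 = 16 × 136 / 50 = 2176/50
= 43.52

43.52


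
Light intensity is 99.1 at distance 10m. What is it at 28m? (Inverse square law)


I₁d₁² = I₂d₂²
I₂ = I₁ × (d₁/d₂)²
= 99.1 × (10/28)²
= 99.1 × 100/784
= 9910/784
≈ 12.6403

12.6403


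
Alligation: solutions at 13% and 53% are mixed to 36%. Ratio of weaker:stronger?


Let x parts of 13% mix with y parts of 53%.
13x + 53y = 36(x + y)
13x + 53y = 36x + 36y
x(13 - 36) = y(36 - 53)
x/y = (53 - 36)/(36 - 13) = 17/23
Simplify: 17:23
= 17:23

17:23


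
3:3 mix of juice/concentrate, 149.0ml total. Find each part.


Total parts = 3 + 3 = 6
juice: 149.0 × 3/6 = 74.5ml
concentrate: 149.0 × 3/6 = 74.5ml
= 74.5ml and 74.5ml

74.5ml and 74.5ml


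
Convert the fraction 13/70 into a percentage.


Percentage = (part / whole) × 100
= (13 / 70) × 100
≈ 18.57%

18.57%


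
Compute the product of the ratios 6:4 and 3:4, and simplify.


Compound ratio = (6×3) : (4×4)
= 18:16
GCD = 2
= 9:8

9:8


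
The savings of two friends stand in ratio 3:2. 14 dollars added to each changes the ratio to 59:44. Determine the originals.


Let A = 3k, B = 2k.
(3k + 14) / (2k + 14) = 59/44
Cross-multiply: 44(3k + 14) = 59(2k + 14)
132k + 616 = 118k + 826
132k - 118k = 826 - 616
14k = 210
k = 210/14 = 15
A = 3×15 = 45, B = 2×15 = 30
= A = 45, B = 30

A = 45, B = 30


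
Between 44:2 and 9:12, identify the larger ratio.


44/2 = 22.0000
9/12 = 0.7500
22.0000 > 0.7500, so 44:2 is greater
= 44:2

44:2


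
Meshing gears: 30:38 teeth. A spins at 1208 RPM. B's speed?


Gear ratio = 30:38 = 15:19
RPM_B = RPM_A × (teeth_A / teeth_B)
= 1208 × (30/38)
= 953.7 RPM

953.7 RPM


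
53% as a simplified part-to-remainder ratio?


53% means 53 parts out of 100; remainder = 47
Part : remainder = 53:47
GCD = 1
= 53:47

53:47


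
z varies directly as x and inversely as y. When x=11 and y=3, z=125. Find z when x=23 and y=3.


z = k·x/y
Solve for k using the known point: k = z·y/x = 125×3/11 = 375/11 ≈ 34.0909
Now evaluate at x=23, y=3:
z = k × 23 / 3 = (375 × 23) / (11 × 3) = 8625/33
≈ 261.3636

261.3636


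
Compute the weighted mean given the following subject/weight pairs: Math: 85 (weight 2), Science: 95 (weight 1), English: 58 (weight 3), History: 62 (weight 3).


Numerator = 85×2 + 95×1 + 58×3 + 62×3
= 170 + 95 + 174 + 186
= 625
Total weight = 9
Weighted avg = 625/9
= 69.44

69.44


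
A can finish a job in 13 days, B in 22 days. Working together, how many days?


Rate of A = 1/13 per day
Rate of B = 1/22 per day
Combined rate = 1/13 + 1/22 = 35/286 ≈ 0.1224 per day
Days = 1 / combined rate = 286/35
≈ 8.17 days

8.17 days


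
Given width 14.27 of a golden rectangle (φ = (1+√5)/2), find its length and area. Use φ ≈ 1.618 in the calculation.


φ = (1 + √5) / 2 ≈ 1.618
Length = width × φ = 14.27 × 1.618 = 23.08886
≈ 23.09
Area = width × length = 14.27 × 23.08886 = 329.4780322 ≈ 329.48
= Length: 23.09, Area: 329.48

Length: 23.09, Area: 329.48


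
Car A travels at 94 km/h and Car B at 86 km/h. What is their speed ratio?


Ratio = 94:86
GCD = 2
Simplified = 47:43
Time ratio (same distance) = 43:47
Speed ratio = 47:43

47:43


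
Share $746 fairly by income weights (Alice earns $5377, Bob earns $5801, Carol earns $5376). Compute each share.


Total income = 5377 + 5801 + 5376 = $16554
Alice: $746 × 5377/16554 = $242.31
Bob: $746 × 5801/16554 = $261.42
Carol: $746 × 5376/16554 = $242.27
= Alice: $242.31, Bob: $261.42, Carol: $242.27

Alice: $242.31, Bob: $261.42, Carol: $242.27


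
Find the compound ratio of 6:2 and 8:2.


Compound ratio = (6×8) : (2×2)
= 48:4
GCD = 4
= 12:1

12:1


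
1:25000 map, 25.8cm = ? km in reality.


Real distance = map distance × scale
= 25.8cm × 25000
= 645000 cm = 6450.0 m
= 6.450 km

6.450 km


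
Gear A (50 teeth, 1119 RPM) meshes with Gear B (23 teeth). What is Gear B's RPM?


Gear ratio = 50:23 = 50:23
RPM_B = RPM_A × (teeth_A / teeth_B)
= 1119 × (50/23)
= 2432.6 RPM

2432.6 RPM


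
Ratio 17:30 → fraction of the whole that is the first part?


Total parts = 17 + 30 = 47
First part: 17/47 = 17/47
= 17/47

17/47


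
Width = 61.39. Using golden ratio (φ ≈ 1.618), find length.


φ = (1 + √5) / 2 ≈ 1.618
Length = width × φ = 61.39 × 1.618 = 99.32902
≈ 99.33

99.33


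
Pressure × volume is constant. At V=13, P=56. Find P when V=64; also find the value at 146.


Inverse proportion: x × y = constant
k = 13 × 56 = 728
At x=64: k/64 = 11.38
At x=146: k/146 = 4.99
= 11.38 and 4.99

11.38 and 4.99


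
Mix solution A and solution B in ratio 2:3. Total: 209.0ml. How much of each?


Total parts = 2 + 3 = 5
solution A: 209.0 × 2/5 = 83.6ml
solution B: 209.0 × 3/5 = 125.4ml
= 83.6ml and 125.4ml

83.6ml and 125.4ml


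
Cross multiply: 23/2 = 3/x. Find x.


Cross multiply: 23 × x = 2 × 3
23x = 6
x = 6 / 23
= 0.26

0.26


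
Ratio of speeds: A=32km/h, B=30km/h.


Ratio = 32:30
GCD = 2
Simplified = 16:15
Time ratio (same distance) = 15:16
Speed ratio = 16:15

16:15


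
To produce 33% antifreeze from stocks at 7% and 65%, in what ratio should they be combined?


Let x parts of 7% mix with y parts of 65%.
7x + 65y = 33(x + y)
7x + 65y = 33x + 33y
x(7 - 33) = y(33 - 65)
x/y = (65 - 33)/(33 - 7) = 32/26
Simplify: 16:13
= 16:13

16:13


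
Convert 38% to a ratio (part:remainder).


38% means 38 parts out of 100; remainder = 62
Part : remainder = 38:62
GCD = 2
= 19:31

19:31


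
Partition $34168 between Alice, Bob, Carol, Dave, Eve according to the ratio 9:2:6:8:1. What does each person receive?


Total parts = 9 + 2 + 6 + 8 + 1 = 26
Alice: 34168 × 9/26 = 11827.38
Bob: 34168 × 2/26 = 2628.31
Carol: 34168 × 6/26 = 7884.92
Dave: 34168 × 8/26 = 10513.23
Eve: 34168 × 1/26 = 1314.15
= Alice: $11827.38, Bob: $2628.31, Carol: $7884.92, Dave: $10513.23, Eve: $1314.15

Alice: $11827.38, Bob: $2628.31, Carol: $7884.92, Dave: $10513.23, Eve: $1314.15


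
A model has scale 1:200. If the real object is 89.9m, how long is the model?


Model size = real / scale
= 89.9 / 200
= 0.4495 m

0.4495 m


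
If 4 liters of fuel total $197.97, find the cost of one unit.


Unit rate = total / quantity
= 197.97 / 4
= $49.49 per unit

$49.49 per unit


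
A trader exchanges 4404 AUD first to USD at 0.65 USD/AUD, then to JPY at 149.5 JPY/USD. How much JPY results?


Step 1: 4404 AUD × 0.65 = 2862.60 USD
Step 2: 2862.60 USD × 149.5 = 427958.70 JPY
Implied rate AUD→JPY = 0.65 × 149.5 = 97.1750
= 427958.70 JPY

427958.70 JPY


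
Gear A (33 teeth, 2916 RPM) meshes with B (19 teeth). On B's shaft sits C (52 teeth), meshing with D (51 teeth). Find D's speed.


Stage 1: RPM_B = RPM_A × t_A/t_B = 2916 × 33/19 = 96228/19 ≈ 5064.63
B and C share a shaft → RPM_C = RPM_B
Stage 2: RPM_D = RPM_C × t_C/t_D = RPM_A × (t_A×t_C)/(t_B×t_D)
Overall ratio = (33×52)/(19×51) = 1716/969
RPM_D = 2916 × 1716/969 = 5003856/969
≈ 5163.94 RPM

5163.94 RPM


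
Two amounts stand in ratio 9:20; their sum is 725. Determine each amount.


Let A = 9k, B = 20k.
9k + 20k = 725
29k = 725 → k = 725/29 = 25
A = 9×25 = 225, B = 20×25 = 500
= A = 225, B = 500

A = 225, B = 500


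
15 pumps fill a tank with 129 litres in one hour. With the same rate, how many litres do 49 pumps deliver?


Direct proportion: y/x = constant
k = 129/15 = 8.6000
y₂ = k × 49 = 129 × 49 / 15 = 6321/15
= 421.40

421.40


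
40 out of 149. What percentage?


Percentage = (part / whole) × 100
= (40 / 149) × 100
≈ 26.85%

26.85%


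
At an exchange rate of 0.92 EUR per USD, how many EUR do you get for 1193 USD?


Amount × rate = 1193 × 0.92
= 1097.56 EUR

1097.56 EUR


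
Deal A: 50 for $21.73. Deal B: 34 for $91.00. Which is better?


Deal A: $21.73/50 = $0.4346/unit
Deal B: $91.00/34 = $2.6765/unit
A is cheaper per unit
= Deal A

Deal A


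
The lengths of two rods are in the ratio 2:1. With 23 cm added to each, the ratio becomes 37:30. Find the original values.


Let A = 2k, B = 1k.
(2k + 23) / (1k + 23) = 37/30
Cross-multiply: 30(2k + 23) = 37(1k + 23)
60k + 690 = 37k + 851
60k - 37k = 851 - 690
23k = 161
k = 161/23 = 7
A = 2×7 = 14, B = 1×7 = 7
= A = 14, B = 7

A = 14, B = 7


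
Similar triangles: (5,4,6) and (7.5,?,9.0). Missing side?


Scale factor = 7.5/5 = 1.5
Missing side = 4 × 1.5
= 6.0

6.0


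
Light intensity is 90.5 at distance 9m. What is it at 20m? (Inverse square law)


I₁d₁² = I₂d₂²
I₂ = I₁ × (d₁/d₂)²
= 90.5 × (9/20)²
= 90.5 × 81/400
= 7330.5/400
≈ 18.3263

18.3263


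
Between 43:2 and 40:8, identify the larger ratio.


43/2 = 21.5000
40/8 = 5.0000
21.5000 > 5.0000, so 43:2 is greater
= 43:2

43:2


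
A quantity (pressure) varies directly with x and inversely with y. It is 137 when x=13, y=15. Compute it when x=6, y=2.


z = k·x/y
Solve for k using the known point: k = z·y/x = 137×15/13 = 2055/13 ≈ 158.0769
Now evaluate at x=6, y=2:
z = k × 6 / 2 = (2055 × 6) / (13 × 2) = 12330/26
≈ 474.2308

474.2308


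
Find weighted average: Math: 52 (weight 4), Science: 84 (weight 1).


Numerator = 52×4 + 84×1
= 208 + 84
= 292
Total weight = 5
Weighted avg = 292/5
= 58.40

58.40


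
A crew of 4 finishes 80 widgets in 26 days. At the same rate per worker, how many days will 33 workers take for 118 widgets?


Days ∝ work / workers, so d₂ = d₁ × (m₁/m₂) × (w₂/w₁)
Workers factor (inverse): 4/33 ≈ 0.1212
Work factor (direct): 118/80 = 1.4750
d₂ = 26 × 4/33 × 118/80 = (26 × 4 × 118) / (33 × 80) = 12272/2640
≈ 4.65 days

4.65 days


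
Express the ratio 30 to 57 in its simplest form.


GCD(30, 57) = 3
30/3 : 57/3
= 10:19

10:19


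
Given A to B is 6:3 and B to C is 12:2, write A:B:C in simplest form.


Match B: multiply A:B by 12 → 72:36
Multiply B:C by 3 → 36:6
Combined: 72:36:6
GCD = 6
= 12:6:1

12:6:1


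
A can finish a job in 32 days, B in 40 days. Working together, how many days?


Rate of A = 1/32 per day
Rate of B = 1/40 per day
Combined rate = 1/32 + 1/40 = 72/1280 ≈ 0.0563 per day
Days = 1 / combined rate = 1280/72
≈ 17.78 days

17.78 days


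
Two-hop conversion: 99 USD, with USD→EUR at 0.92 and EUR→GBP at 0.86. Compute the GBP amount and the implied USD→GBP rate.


Step 1: 99 USD × 0.92 = 91.08 EUR
Step 2: 91.08 EUR × 0.86 = 78.33 GBP
Implied rate USD→GBP = 0.92 × 0.86 = 0.7912
= 78.33 GBP; implied rate 0.7912 GBP/USD

78.33 GBP; implied rate 0.7912 GBP/USD


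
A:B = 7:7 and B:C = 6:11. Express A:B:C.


Match B: multiply A:B by 6 → 42:42
Multiply B:C by 7 → 42:77
Combined: 42:42:77
GCD = 7
= 6:6:11

6:6:11


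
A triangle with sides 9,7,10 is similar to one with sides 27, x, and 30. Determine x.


Scale factor = 27/9 = 3
Missing side = 7 × 3
= 21.0

21.0


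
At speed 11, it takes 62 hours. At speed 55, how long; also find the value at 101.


Inverse proportion: x × y = constant
k = 11 × 62 = 682
At x=55: k/55 = 12.40
At x=101: k/101 = 6.75
= 12.40 and 6.75

12.40 and 6.75


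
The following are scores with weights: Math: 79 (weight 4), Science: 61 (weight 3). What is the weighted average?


Numerator = 79×4 + 61×3
= 316 + 183
= 499
Total weight = 7
Weighted avg = 499/7
= 71.29

71.29


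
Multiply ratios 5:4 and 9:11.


Compound ratio = (5×9) : (4×11)
= 45:44
GCD = 1
= 45:44

45:44


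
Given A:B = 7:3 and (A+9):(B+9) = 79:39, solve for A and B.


Let A = 7k, B = 3k.
(7k + 9) / (3k + 9) = 79/39
Cross-multiply: 39(7k + 9) = 79(3k + 9)
273k + 351 = 237k + 711
273k - 237k = 711 - 351
36k = 360
k = 360/36 = 10
A = 7×10 = 70, B = 3×10 = 30
= A = 70, B = 30

A = 70, B = 30


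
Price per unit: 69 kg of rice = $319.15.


Unit rate = total / quantity
= 319.15 / 69
= $4.63 per unit

$4.63 per unit


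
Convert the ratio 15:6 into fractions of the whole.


Total parts = 15 + 6 = 21
First part: 15/21 = 5/7
Second part: 6/21 = 2/7
= 5/7 and 2/7

5/7 and 2/7


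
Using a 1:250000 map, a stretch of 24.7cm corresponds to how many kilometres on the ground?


Real distance = map distance × scale
= 24.7cm × 250000
= 6175000 cm = 61750.0 m
= 61.750 km

61.750 km


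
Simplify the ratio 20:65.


GCD(20, 65) = 5
20/5 : 65/5
= 4:13

4:13


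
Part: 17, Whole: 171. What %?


Percentage = (part / whole) × 100
= (17 / 171) × 100
≈ 9.94%

9.94%


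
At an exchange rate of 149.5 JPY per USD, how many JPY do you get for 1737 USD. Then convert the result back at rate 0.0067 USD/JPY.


Amount × rate = 1737 × 149.5 = 259681.50 JPY
Round-trip: 259681.50 × 0.0067 = 1739.87 USD
= 259681.50 JPY, then 1739.87 USD

259681.50 JPY, then 1739.87 USD


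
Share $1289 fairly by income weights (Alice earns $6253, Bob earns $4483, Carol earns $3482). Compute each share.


Total income = 6253 + 4483 + 3482 = $14218
Alice: $1289 × 6253/14218 = $566.90
Bob: $1289 × 4483/14218 = $406.43
Carol: $1289 × 3482/14218 = $315.68
= Alice: $566.90, Bob: $406.43, Carol: $315.68

Alice: $566.90, Bob: $406.43, Carol: $315.68


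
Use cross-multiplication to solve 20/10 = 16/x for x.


Cross multiply: 20 × x = 10 × 16
20x = 160
x = 160 / 20
= 8.00

8.00


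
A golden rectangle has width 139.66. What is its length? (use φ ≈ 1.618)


φ = (1 + √5) / 2 ≈ 1.618
Length = width × φ = 139.66 × 1.618 = 225.96988
≈ 225.97

225.97


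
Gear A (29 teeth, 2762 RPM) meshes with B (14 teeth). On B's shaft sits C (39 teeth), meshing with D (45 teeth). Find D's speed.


Stage 1: RPM_B = RPM_A × t_A/t_B = 2762 × 29/14 = 80098/14 ≈ 5721.29
B and C share a shaft → RPM_C = RPM_B
Stage 2: RPM_D = RPM_C × t_C/t_D = RPM_A × (t_A×t_C)/(t_B×t_D)
Overall ratio = (29×39)/(14×45) = 1131/630
RPM_D = 2762 × 1131/630 = 3123822/630
≈ 4958.45 RPM

4958.45 RPM


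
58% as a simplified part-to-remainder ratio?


58% means 58 parts out of 100; remainder = 42
Part : remainder = 58:42
GCD = 2
= 29:21

29:21


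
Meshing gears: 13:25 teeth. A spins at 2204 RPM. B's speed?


Gear ratio = 13:25 = 13:25
RPM_B = RPM_A × (teeth_A / teeth_B)
= 2204 × (13/25)
= 1146.1 RPM

1146.1 RPM


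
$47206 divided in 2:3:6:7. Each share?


Total parts = 2 + 3 + 6 + 7 = 18
Part 1: 47206 × 2/18 = 5245.11
Part 2: 47206 × 3/18 = 7867.67
Part 3: 47206 × 6/18 = 15735.33
Part 4: 47206 × 7/18 = 18357.89
= Part 1: $5245.11, Part 2: $7867.67, Part 3: $15735.33, Part 4: $18357.89

Part 1: $5245.11, Part 2: $7867.67, Part 3: $15735.33, Part 4: $18357.89


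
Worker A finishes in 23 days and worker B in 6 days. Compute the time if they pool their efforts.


Rate of A = 1/23 per day
Rate of B = 1/6 per day
Combined rate = 1/23 + 1/6 = 29/138 ≈ 0.2101 per day
Days = 1 / combined rate = 138/29
≈ 4.76 days

4.76 days


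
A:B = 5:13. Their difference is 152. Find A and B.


Let A = 5k, B = 13k.
13k - 5k = 152
8k = 152 → k = 152/8 = 19
A = 5×19 = 95, B = 13×19 = 247
= A = 95, B = 247

A = 95, B = 247


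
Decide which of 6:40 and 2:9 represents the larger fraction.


6/40 = 0.1500
2/9 = 0.2222
0.1500 < 0.2222, so 6:40 is less
= 2:9

2:9


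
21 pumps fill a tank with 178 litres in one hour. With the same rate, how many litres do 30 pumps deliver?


Direct proportion: y/x = constant
k = 178/21 ≈ 8.4762
y₂ = k × 30 = 178 × 30 / 21 = 5340/21
≈ 254.29

254.29


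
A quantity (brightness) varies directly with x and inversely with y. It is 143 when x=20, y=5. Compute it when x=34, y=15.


z = k·x/y
Solve for k using the known point: k = z·y/x = 143×5/20 = 715/20 = 35.7500
Now evaluate at x=34, y=15:
z = k × 34 / 15 = (715 × 34) / (20 × 15) = 24310/300
≈ 81.0333

81.0333


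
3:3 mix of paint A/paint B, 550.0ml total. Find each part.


Total parts = 3 + 3 = 6
paint A: 550.0 × 3/6 = 275.0ml
paint B: 550.0 × 3/6 = 275.0ml
= 275.0ml and 275.0ml

275.0ml and 275.0ml


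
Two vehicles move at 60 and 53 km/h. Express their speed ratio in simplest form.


Ratio = 60:53
GCD = 1
Simplified = 60:53
Time ratio (same distance) = 53:60
Speed ratio = 60:53

60:53


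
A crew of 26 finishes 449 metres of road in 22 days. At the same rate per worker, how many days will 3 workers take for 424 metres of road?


Days ∝ work / workers, so d₂ = d₁ × (m₁/m₂) × (w₂/w₁)
Workers factor (inverse): 26/3 ≈ 8.6667
Work factor (direct): 424/449 ≈ 0.9443
d₂ = 22 × 26/3 × 424/449 = (22 × 26 × 424) / (3 × 449) = 242528/1347
≈ 180.05 days

180.05 days


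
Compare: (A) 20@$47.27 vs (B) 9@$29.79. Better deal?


Deal A: $47.27/20 = $2.3635/unit
Deal B: $29.79/9 = $3.3100/unit
A is cheaper per unit
= Deal A

Deal A


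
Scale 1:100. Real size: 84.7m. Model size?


Model size = real / scale
= 84.7 / 100
= 0.8470 m

0.8470 m


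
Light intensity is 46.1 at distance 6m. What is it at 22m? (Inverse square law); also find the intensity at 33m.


I₁d₁² = I₂d₂²
I at 22m = 46.1 × (6/22)² = 46.1 × 36/484 = 1659.6/484 ≈ 3.4289
I at 33m = 46.1 × (6/33)² = 46.1 × 36/1089 = 1659.6/1089 ≈ 1.5240
= 3.4289 and 1.5240

3.4289 and 1.5240


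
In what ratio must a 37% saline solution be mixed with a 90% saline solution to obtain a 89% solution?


Let x parts of 37% mix with y parts of 90%.
37x + 90y = 89(x + y)
37x + 90y = 89x + 89y
x(37 - 89) = y(89 - 90)
x/y = (90 - 89)/(89 - 37) = 1/52
Simplify: 1:52
= 1:52

1:52


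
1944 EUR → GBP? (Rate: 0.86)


Amount × rate = 1944 × 0.86
= 1671.84 GBP

1671.84 GBP


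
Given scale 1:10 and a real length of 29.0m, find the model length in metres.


Model size = real / scale
= 29.0 / 10
= 2.9000 m

2.9000 m


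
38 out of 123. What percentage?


Percentage = (part / whole) × 100
= (38 / 123) × 100
≈ 30.89%

30.89%


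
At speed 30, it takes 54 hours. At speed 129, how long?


Inverse proportion: x × y = constant
k = 30 × 54 = 1620
y₂ = k / 129 = 1620 / 129
= 12.56

12.56


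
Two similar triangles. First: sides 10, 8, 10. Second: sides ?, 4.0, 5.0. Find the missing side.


Scale factor = 4.0/8 = 0.5
Missing side = 10 × 0.5
= 5.0

5.0


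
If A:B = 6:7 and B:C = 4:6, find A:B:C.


Match B: multiply A:B by 4 → 24:28
Multiply B:C by 7 → 28:42
Combined: 24:28:42
GCD = 2
= 12:14:21

12:14:21


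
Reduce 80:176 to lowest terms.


GCD(80, 176) = 16
80/16 : 176/16
= 5:11

5:11


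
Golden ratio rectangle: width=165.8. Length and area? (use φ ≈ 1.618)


φ = (1 + √5) / 2 ≈ 1.618
Length = width × φ = 165.8 × 1.618 = 268.2644
≈ 268.26
Area = width × length = 165.8 × 268.2644 = 44478.23752 ≈ 44478.24
= Length: 268.26, Area: 44478.24

Length: 268.26, Area: 44478.24


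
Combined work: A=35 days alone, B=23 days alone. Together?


Rate of A = 1/35 per day
Rate of B = 1/23 per day
Combined rate = 1/35 + 1/23 = 58/805 ≈ 0.0720 per day
Days = 1 / combined rate = 805/58
≈ 13.88 days

13.88 days


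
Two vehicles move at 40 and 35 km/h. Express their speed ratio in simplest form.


Ratio = 40:35
GCD = 5
Simplified = 8:7
Time ratio (same distance) = 7:8
Speed ratio = 8:7

8:7


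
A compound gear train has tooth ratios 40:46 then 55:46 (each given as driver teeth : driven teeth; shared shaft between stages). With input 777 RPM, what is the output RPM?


Stage 1: RPM_B = RPM_A × t_A/t_B = 777 × 40/46 = 31080/46 ≈ 675.65
B and C share a shaft → RPM_C = RPM_B
Stage 2: RPM_D = RPM_C × t_C/t_D = RPM_A × (t_A×t_C)/(t_B×t_D)
Overall ratio = (40×55)/(46×46) = 2200/2116
RPM_D = 777 × 2200/2116 = 1709400/2116
≈ 807.84 RPM

807.84 RPM


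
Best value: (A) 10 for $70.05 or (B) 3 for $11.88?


Deal A: $70.05/10 = $7.0050/unit
Deal B: $11.88/3 = $3.9600/unit
B is cheaper per unit
= Deal B

Deal B


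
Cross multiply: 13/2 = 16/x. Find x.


Cross multiply: 13 × x = 2 × 16
13x = 32
x = 32 / 13
= 2.46

2.46


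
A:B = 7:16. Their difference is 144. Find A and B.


Let A = 7k, B = 16k.
16k - 7k = 144
9k = 144 → k = 144/9 = 16
A = 7×16 = 112, B = 16×16 = 256
= A = 112, B = 256

A = 112, B = 256


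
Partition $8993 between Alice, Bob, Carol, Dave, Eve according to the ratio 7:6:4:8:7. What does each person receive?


Total parts = 7 + 6 + 4 + 8 + 7 = 32
Alice: 8993 × 7/32 = 1967.22
Bob: 8993 × 6/32 = 1686.19
Carol: 8993 × 4/32 = 1124.13
Dave: 8993 × 8/32 = 2248.25
Eve: 8993 × 7/32 = 1967.22
= Alice: $1967.22, Bob: $1686.19, Carol: $1124.13, Dave: $2248.25, Eve: $1967.22

Alice: $1967.22, Bob: $1686.19, Carol: $1124.13, Dave: $2248.25, Eve: $1967.22


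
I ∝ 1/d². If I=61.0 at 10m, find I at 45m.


I₁d₁² = I₂d₂²
I₂ = I₁ × (d₁/d₂)²
= 61.0 × (10/45)²
= 61.0 × 100/2025
= 6100/2025
≈ 3.0123

3.0123


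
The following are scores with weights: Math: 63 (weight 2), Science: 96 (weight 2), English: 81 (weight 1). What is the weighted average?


Numerator = 63×2 + 96×2 + 81×1
= 126 + 192 + 81
= 399
Total weight = 5
Weighted avg = 399/5
= 79.80

79.80


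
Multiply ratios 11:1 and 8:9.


Compound ratio = (11×8) : (1×9)
= 88:9
GCD = 1
= 88:9

88:9


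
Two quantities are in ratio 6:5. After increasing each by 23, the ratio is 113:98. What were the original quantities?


Let A = 6k, B = 5k.
(6k + 23) / (5k + 23) = 113/98
Cross-multiply: 98(6k + 23) = 113(5k + 23)
588k + 2254 = 565k + 2599
588k - 565k = 2599 - 2254
23k = 345
k = 345/23 = 15
A = 6×15 = 90, B = 5×15 = 75
= A = 90, B = 75

A = 90, B = 75


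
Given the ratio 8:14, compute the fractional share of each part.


Total parts = 8 + 14 = 22
First part: 8/22 = 4/11
Second part: 14/22 = 7/11
= 4/11 and 7/11

4/11 and 7/11


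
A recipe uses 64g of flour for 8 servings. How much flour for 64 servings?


Direct proportion: y/x = constant
k = 64/8 = 8.0000
y₂ = k × 64 = 64 × 64 / 8 = 4096/8
= 512.00

512.00


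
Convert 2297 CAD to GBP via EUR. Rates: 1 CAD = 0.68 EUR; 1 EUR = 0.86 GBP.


Step 1: 2297 CAD × 0.68 = 1561.96 EUR
Step 2: 1561.96 EUR × 0.86 = 1343.29 GBP
Implied rate CAD→GBP = 0.68 × 0.86 = 0.5848
= 1343.29 GBP

1343.29 GBP


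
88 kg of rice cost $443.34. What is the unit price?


Unit rate = total / quantity
= 443.34 / 88
= $5.04 per unit

$5.04 per unit


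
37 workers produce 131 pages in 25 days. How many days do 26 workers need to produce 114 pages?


Days ∝ work / workers, so d₂ = d₁ × (m₁/m₂) × (w₂/w₁)
Workers factor (inverse): 37/26 ≈ 1.4231
Work factor (direct): 114/131 ≈ 0.8702
d₂ = 25 × 37/26 × 114/131 = (25 × 37 × 114) / (26 × 131) = 105450/3406
≈ 30.96 days

30.96 days


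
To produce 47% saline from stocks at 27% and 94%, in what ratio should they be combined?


Let x parts of 27% mix with y parts of 94%.
27x + 94y = 47(x + y)
27x + 94y = 47x + 47y
x(27 - 47) = y(47 - 94)
x/y = (94 - 47)/(47 - 27) = 47/20
Simplify: 47:20
= 47:20

47:20


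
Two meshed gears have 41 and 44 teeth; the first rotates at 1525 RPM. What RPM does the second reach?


Gear ratio = 41:44 = 41:44
RPM_B = RPM_A × (teeth_A / teeth_B)
= 1525 × (41/44)
= 1421.0 RPM

1421.0 RPM


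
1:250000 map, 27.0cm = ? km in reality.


Real distance = map distance × scale
= 27.0cm × 250000
= 6750000 cm = 67500.0 m
= 67.500 km

67.500 km


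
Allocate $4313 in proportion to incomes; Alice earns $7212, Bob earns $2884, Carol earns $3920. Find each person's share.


Total income = 7212 + 2884 + 3920 = $14016
Alice: $4313 × 7212/14016 = $2219.27
Bob: $4313 × 2884/14016 = $887.46
Carol: $4313 × 3920/14016 = $1206.26
= Alice: $2219.27, Bob: $887.46, Carol: $1206.26

Alice: $2219.27, Bob: $887.46, Carol: $1206.26


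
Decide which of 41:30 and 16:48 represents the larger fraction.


41/30 = 1.3667
16/48 = 0.3333
1.3667 > 0.3333, so 41:30 is greater
= 41:30

41:30


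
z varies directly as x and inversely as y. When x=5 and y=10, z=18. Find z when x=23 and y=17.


z = k·x/y
Solve for k using the known point: k = z·y/x = 18×10/5 = 180/5 = 36.0000
Now evaluate at x=23, y=17:
z = k × 23 / 17 = (180 × 23) / (5 × 17) = 4140/85
≈ 48.7059

48.7059


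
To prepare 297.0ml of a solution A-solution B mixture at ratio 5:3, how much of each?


Total parts = 5 + 3 = 8
solution A: 297.0 × 5/8 = 185.6ml
solution B: 297.0 × 3/8 = 111.4ml
= 185.6ml and 111.4ml

185.6ml and 111.4ml


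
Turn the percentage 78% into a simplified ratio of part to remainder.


78% means 78 parts out of 100; remainder = 22
Part : remainder = 78:22
GCD = 2
= 39:11

39:11


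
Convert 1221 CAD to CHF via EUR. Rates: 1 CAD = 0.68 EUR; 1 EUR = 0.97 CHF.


Step 1: 1221 CAD × 0.68 = 830.28 EUR
Step 2: 830.28 EUR × 0.97 = 805.37 CHF
Implied rate CAD→CHF = 0.68 × 0.97 = 0.6596
= 805.37 CHF

805.37 CHF


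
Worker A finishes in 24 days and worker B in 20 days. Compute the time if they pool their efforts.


Rate of A = 1/24 per day
Rate of B = 1/20 per day
Combined rate = 1/24 + 1/20 = 44/480 ≈ 0.0917 per day
Days = 1 / combined rate = 480/44
≈ 10.91 days

10.91 days


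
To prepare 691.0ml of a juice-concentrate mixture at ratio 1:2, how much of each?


Total parts = 1 + 2 = 3
juice: 691.0 × 1/3 = 230.3ml
concentrate: 691.0 × 2/3 = 460.7ml
= 230.3ml and 460.7ml

230.3ml and 460.7ml


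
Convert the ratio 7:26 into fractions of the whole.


Total parts = 7 + 26 = 33
First part: 7/33 = 7/33
Second part: 26/33 = 26/33
= 7/33 and 26/33

7/33 and 26/33


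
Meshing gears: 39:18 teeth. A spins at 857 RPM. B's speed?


Gear ratio = 39:18 = 13:6
RPM_B = RPM_A × (teeth_A / teeth_B)
= 857 × (39/18)
= 1856.8 RPM

1856.8 RPM


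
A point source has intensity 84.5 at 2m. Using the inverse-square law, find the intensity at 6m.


I₁d₁² = I₂d₂²
I₂ = I₁ × (d₁/d₂)²
= 84.5 × (2/6)²
= 84.5 × 4/36
= 338/36
≈ 9.3889

9.3889


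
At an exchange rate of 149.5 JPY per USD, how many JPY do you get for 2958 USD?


Amount × rate = 2958 × 149.5
= 442221.00 JPY

442221.00 JPY


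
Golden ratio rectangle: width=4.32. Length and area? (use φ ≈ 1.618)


φ = (1 + √5) / 2 ≈ 1.618
Length = width × φ = 4.32 × 1.618 = 6.98976
≈ 6.99
Area = width × length = 4.32 × 6.98976 = 30.1957632 ≈ 30.20
= Length: 6.99, Area: 30.20

Length: 6.99, Area: 30.20


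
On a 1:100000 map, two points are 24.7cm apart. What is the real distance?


Real distance = map distance × scale
= 24.7cm × 100000
= 2470000 cm = 24700.0 m
= 24.700 km

24.700 km


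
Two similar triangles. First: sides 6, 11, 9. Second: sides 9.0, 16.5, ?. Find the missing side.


Scale factor = 9.0/6 = 1.5
Missing side = 9 × 1.5
= 13.5

13.5


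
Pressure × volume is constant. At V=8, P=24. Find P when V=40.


Inverse proportion: x × y = constant
k = 8 × 24 = 192
y₂ = k / 40 = 192 / 40
= 4.80

4.80


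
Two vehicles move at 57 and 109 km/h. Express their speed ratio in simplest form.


Ratio = 57:109
GCD = 1
Simplified = 57:109
Time ratio (same distance) = 109:57
Speed ratio = 57:109

57:109


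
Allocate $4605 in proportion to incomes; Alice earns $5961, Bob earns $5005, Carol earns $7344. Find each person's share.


Total income = 5961 + 5005 + 7344 = $18310
Alice: $4605 × 5961/18310 = $1499.20
Bob: $4605 × 5005/18310 = $1258.77
Carol: $4605 × 7344/18310 = $1847.03
= Alice: $1499.20, Bob: $1258.77, Carol: $1847.03

Alice: $1499.20, Bob: $1258.77, Carol: $1847.03


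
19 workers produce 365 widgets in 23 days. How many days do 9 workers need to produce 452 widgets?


Days ∝ work / workers, so d₂ = d₁ × (m₁/m₂) × (w₂/w₁)
Workers factor (inverse): 19/9 ≈ 2.1111
Work factor (direct): 452/365 ≈ 1.2384
d₂ = 23 × 19/9 × 452/365 = (23 × 19 × 452) / (9 × 365) = 197524/3285
≈ 60.13 days

60.13 days


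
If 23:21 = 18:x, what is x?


Cross multiply: 23 × x = 21 × 18
23x = 378
x = 378 / 23
= 16.43

16.43


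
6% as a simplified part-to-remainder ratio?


6% means 6 parts out of 100; remainder = 94
Part : remainder = 6:94
GCD = 2
= 3:47

3:47


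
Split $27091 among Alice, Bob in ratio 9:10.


Total parts = 9 + 10 = 19
Alice: 27091 × 9/19 = 12832.58
Bob: 27091 × 10/19 = 14258.42
= Alice: $12832.58, Bob: $14258.42

Alice: $12832.58, Bob: $14258.42


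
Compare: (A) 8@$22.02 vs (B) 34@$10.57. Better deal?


Deal A: $22.02/8 = $2.7525/unit
Deal B: $10.57/34 = $0.3109/unit
B is cheaper per unit
= Deal B

Deal B


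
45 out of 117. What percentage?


Percentage = (part / whole) × 100
= (45 / 117) × 100
≈ 38.46%

38.46%


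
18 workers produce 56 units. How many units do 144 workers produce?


Direct proportion: y/x = constant
k = 56/18 ≈ 3.1111
y₂ = k × 144 = 56 × 144 / 18 = 8064/18
= 448.00

448.00


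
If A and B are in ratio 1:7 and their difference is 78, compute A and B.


Let A = 1k, B = 7k.
7k - 1k = 78
6k = 78 → k = 78/6 = 13
A = 1×13 = 13, B = 7×13 = 91
= A = 13, B = 91

A = 13, B = 91


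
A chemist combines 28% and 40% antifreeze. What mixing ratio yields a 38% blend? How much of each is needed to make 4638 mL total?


Let x parts of 28% mix with y parts of 40%.
28x + 40y = 38(x + y)
28x + 40y = 38x + 38y
x(28 - 38) = y(38 - 40)
x/y = (40 - 38)/(38 - 28) = 2/10
Simplify: 1:5
Total parts = 6; one part = 4638/6 = 773.00 mL
28% solution: 1×773.00 = 773.00 mL
40% solution: 5×773.00 = 3865.00 mL
= ratio 1:5; 773.00 mL and 3865.00 mL

ratio 1:5; 773.00 mL and 3865.00 mL


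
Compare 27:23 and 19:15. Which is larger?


27/23 = 1.1739
19/15 = 1.2667
1.1739 < 1.2667, so 27:23 is less
= 19:15

19:15


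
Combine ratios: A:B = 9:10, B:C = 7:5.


Match B: multiply A:B by 7 → 63:70
Multiply B:C by 10 → 70:50
Combined: 63:70:50
GCD = 1
= 63:70:50

63:70:50


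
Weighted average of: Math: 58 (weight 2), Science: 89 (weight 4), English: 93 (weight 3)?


Numerator = 58×2 + 89×4 + 93×3
= 116 + 356 + 279
= 751
Total weight = 9
Weighted avg = 751/9
= 83.44

83.44


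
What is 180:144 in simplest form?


GCD(180, 144) = 36
180/36 : 144/36
= 5:4

5:4


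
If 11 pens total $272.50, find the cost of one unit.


Unit rate = total / quantity
= 272.50 / 11
= $24.77 per unit

$24.77 per unit


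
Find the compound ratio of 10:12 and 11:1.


Compound ratio = (10×11) : (12×1)
= 110:12
GCD = 2
= 55:6

55:6


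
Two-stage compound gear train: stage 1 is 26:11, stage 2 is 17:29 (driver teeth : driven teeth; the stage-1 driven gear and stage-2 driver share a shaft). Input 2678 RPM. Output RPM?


Stage 1: RPM_B = RPM_A × t_A/t_B = 2678 × 26/11 = 69628/11 ≈ 6329.82
B and C share a shaft → RPM_C = RPM_B
Stage 2: RPM_D = RPM_C × t_C/t_D = RPM_A × (t_A×t_C)/(t_B×t_D)
Overall ratio = (26×17)/(11×29) = 442/319
RPM_D = 2678 × 442/319 = 1183676/319
≈ 3710.58 RPM

3710.58 RPM


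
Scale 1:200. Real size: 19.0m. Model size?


Model size = real / scale
= 19.0 / 200
= 0.0950 m

0.0950 m


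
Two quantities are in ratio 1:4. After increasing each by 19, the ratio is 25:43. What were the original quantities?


Let A = 1k, B = 4k.
(1k + 19) / (4k + 19) = 25/43
Cross-multiply: 43(1k + 19) = 25(4k + 19)
43k + 817 = 100k + 475
43k - 100k = 475 - 817
-57k = -342
k = -342/-57 = 6
A = 1×6 = 6, B = 4×6 = 24
= A = 6, B = 24

A = 6, B = 24


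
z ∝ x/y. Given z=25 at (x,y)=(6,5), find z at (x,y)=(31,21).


z = k·x/y
Solve for k using the known point: k = z·y/x = 25×5/6 = 125/6 ≈ 20.8333
Now evaluate at x=31, y=21:
z = k × 31 / 21 = (125 × 31) / (6 × 21) = 3875/126
≈ 30.7540

30.7540


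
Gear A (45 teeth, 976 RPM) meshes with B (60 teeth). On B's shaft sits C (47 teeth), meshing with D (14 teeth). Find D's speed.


Stage 1: RPM_B = RPM_A × t_A/t_B = 976 × 45/60 = 43920/60 = 732.00
B and C share a shaft → RPM_C = RPM_B
Stage 2: RPM_D = RPM_C × t_C/t_D = RPM_A × (t_A×t_C)/(t_B×t_D)
Overall ratio = (45×47)/(60×14) = 2115/840
RPM_D = 976 × 2115/840 = 2064240/840
≈ 2457.43 RPM

2457.43 RPM


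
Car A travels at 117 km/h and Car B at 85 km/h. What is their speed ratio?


Ratio = 117:85
GCD = 1
Simplified = 117:85
Time ratio (same distance) = 85:117
Speed ratio = 117:85

117:85


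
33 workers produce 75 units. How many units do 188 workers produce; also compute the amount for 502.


Direct proportion: y/x = constant
k = 75/33 ≈ 2.2727
y at x=188: k × 188 = 75 × 188 / 33 = 14100/33 ≈ 427.27
y at x=502: k × 502 = 75 × 502 / 33 = 37650/33 ≈ 1140.91
= 427.27 and 1140.91

427.27 and 1140.91


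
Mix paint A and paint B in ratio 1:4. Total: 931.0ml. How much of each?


Total parts = 1 + 4 = 5
paint A: 931.0 × 1/5 = 186.2ml
paint B: 931.0 × 4/5 = 744.8ml
= 186.2ml and 744.8ml

186.2ml and 744.8ml


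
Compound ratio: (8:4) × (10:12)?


Compound ratio = (8×10) : (4×12)
= 80:48
GCD = 16
= 5:3

5:3


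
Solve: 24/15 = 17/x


Cross multiply: 24 × x = 15 × 17
24x = 255
x = 255 / 24
= 10.63

10.63


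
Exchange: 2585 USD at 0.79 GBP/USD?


Amount × rate = 2585 × 0.79
= 2042.15 GBP

2042.15 GBP


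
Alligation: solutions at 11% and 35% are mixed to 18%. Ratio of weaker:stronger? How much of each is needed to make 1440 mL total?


Let x parts of 11% mix with y parts of 35%.
11x + 35y = 18(x + y)
11x + 35y = 18x + 18y
x(11 - 18) = y(18 - 35)
x/y = (35 - 18)/(18 - 11) = 17/7
Simplify: 17:7
Total parts = 24; one part = 1440/24 = 60.00 mL
11% solution: 17×60.00 = 1020.00 mL
35% solution: 7×60.00 = 420.00 mL
= ratio 17:7; 1020.00 mL and 420.00 mL

ratio 17:7; 1020.00 mL and 420.00 mL


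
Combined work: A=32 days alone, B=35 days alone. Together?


Rate of A = 1/32 per day
Rate of B = 1/35 per day
Combined rate = 1/32 + 1/35 = 67/1120 ≈ 0.0598 per day
Days = 1 / combined rate = 1120/67
≈ 16.72 days

16.72 days


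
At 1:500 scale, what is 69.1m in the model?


Model size = real / scale
= 69.1 / 500
= 0.1382 m

0.1382 m
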